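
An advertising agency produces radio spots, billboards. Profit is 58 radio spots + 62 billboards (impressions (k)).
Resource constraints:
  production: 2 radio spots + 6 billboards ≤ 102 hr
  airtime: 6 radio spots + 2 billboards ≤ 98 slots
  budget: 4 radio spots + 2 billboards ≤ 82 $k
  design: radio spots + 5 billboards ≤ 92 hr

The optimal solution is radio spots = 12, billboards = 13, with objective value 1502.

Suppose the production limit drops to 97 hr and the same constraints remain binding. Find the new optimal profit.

Check each constraint at x*: production 102/102 (tight); airtime 98/98 (tight); budget 74/82 (slack 8); design 77/92 (slack 15).
Slack constraints have shadow price 0 (complementary slackness).
The binding rows give the dual system: 2·y_production + 6·y_airtime = 58 and 6·y_production + 2·y_airtime = 62.
This yields shadow prices y_production = 8, y_airtime = 7.
Δz = y_production·Δb = 8 × (-5) = -40, so new z* = 1502 − 40 = 1462.

1462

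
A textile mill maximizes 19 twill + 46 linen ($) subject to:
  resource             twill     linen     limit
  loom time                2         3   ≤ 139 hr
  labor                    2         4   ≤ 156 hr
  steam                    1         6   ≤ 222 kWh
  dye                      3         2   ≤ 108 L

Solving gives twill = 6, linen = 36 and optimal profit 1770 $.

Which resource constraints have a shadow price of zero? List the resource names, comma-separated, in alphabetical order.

dye, loom time

loom time: 120/139 (slack 19)
labor: 156/156 (binding)
steam: 222/222 (binding)
dye: 90/108 (slack 18)
By complementary slackness, a constraint with positive slack has shadow price 0 → dye, loom time.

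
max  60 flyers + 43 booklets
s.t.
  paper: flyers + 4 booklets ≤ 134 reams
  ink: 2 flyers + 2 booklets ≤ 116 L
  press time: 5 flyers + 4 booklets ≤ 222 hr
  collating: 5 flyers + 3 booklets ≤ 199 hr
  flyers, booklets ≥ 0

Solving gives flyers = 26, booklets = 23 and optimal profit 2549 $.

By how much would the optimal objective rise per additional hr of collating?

5

Binding: press time and collating. Non-binding: paper (16 unused), ink (18 unused).
Slack constraints have shadow price 0 (complementary slackness).
Dual feasibility on the basic columns requires 5·y_press time + 5·y_collating = 60, 4·y_press time + 3·y_collating = 43.
→ y_press time = 7 and y_collating = 5.
Shadow price of collating = 5.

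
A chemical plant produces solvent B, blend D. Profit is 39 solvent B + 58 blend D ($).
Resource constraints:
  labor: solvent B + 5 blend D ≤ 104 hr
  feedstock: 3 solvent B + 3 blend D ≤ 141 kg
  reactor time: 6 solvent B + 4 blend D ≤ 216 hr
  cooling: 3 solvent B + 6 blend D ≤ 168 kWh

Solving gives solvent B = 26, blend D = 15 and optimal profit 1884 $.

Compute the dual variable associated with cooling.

Check each constraint at x*: labor 101/104 (slack 3); feedstock 123/141 (slack 18); reactor time 216/216 (tight); cooling 168/168 (tight).
Slack constraints have shadow price 0 (complementary slackness).
Dual feasibility on the basic columns requires 6·y_reactor time + 3·y_cooling = 39, 4·y_reactor time + 6·y_cooling = 58.
This yields shadow prices y_reactor time = 2.5, y_cooling = 8.
Shadow price of cooling = 8.

8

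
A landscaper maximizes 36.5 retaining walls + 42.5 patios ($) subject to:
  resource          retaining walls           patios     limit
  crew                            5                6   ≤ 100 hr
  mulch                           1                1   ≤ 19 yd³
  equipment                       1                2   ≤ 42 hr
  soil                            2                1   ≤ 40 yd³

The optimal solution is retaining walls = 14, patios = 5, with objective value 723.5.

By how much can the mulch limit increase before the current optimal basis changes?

Binding constraints: crew, mulch. The basis is B = [[5,6],[1,1]] with det -1.
Per unit increase in mulch, x* moves by d = (6, -5).
The basis stays optimal until patios reaches 0; allowable increase = 1 yd³.

1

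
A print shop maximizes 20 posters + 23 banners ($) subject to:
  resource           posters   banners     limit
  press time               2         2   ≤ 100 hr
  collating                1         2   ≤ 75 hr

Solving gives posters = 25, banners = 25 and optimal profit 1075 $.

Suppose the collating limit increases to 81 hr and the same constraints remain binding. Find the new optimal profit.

At the optimum: press time uses 100 of 100 (binding); collating uses 75 of 75 (binding).
Dual feasibility on the basic columns requires 2·y_press time + 1·y_collating = 20, 2·y_press time + 2·y_collating = 23.
Solving: y_press time = 8.5, y_collating = 3.
Δz = y_collating·Δb = 3 × (6) = 18, so new z* = 1075 + 18 = 1093.

1093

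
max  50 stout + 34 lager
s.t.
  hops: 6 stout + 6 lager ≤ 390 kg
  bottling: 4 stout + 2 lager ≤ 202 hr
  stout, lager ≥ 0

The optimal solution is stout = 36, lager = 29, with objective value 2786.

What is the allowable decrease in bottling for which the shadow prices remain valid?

72

Binding constraints: hops, bottling. The basis is B = [[6,6],[4,2]] with det -12.
Per unit decrease in bottling, x* moves by d = (-0.5, 0.5).
The basis stays optimal until stout reaches 0; allowable decrease = 72 hr.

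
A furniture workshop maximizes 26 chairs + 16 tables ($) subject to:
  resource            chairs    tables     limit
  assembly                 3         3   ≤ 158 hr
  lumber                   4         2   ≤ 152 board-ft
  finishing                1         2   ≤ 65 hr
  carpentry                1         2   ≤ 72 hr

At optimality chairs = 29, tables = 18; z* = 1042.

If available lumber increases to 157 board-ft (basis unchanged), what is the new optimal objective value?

1072

At the optimum: assembly uses 141 of 158 (slack = 17); lumber uses 152 of 152 (binding); finishing uses 65 of 65 (binding); carpentry uses 65 of 72 (slack = 7).
Slack constraints have shadow price 0 (complementary slackness).
The binding rows give the dual system: 4·y_lumber + 1·y_finishing = 26 and 2·y_lumber + 2·y_finishing = 16.
This yields shadow prices y_lumber = 6, y_finishing = 2.
Δz = y_lumber·Δb = 6 × (5) = 30, so new z* = 1042 + 30 = 1072.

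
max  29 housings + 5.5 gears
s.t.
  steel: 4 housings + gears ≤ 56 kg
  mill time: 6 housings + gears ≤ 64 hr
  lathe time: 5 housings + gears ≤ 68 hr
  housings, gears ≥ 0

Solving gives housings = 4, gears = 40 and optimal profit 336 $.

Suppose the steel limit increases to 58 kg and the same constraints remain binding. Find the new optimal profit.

340

Check each constraint at x*: steel 56/56 (tight); mill time 64/64 (tight); lathe time 60/68 (slack 8).
Since lathe time is not tight, its dual is 0.
From A_Bᵀ y = c: 4·y_steel + 6·y_mill time = 29; 1·y_steel + 1·y_mill time = 5.5.
This yields shadow prices y_steel = 2, y_mill time = 3.5.
Δz = y_steel·Δb = 2 × (2) = 4, so new z* = 336 + 4 = 340.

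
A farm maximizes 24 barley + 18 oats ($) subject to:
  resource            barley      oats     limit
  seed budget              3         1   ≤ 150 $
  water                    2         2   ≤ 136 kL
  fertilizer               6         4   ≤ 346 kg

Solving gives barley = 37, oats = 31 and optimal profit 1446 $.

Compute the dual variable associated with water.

3

Check each constraint at x*: seed budget 142/150 (slack 8); water 136/136 (tight); fertilizer 346/346 (tight).
Slack constraints have shadow price 0 (complementary slackness).
Dual feasibility on the basic columns requires 2·y_water + 6·y_fertilizer = 24, 2·y_water + 4·y_fertilizer = 18.
This yields shadow prices y_water = 3, y_fertilizer = 3.
Shadow price of water = 3.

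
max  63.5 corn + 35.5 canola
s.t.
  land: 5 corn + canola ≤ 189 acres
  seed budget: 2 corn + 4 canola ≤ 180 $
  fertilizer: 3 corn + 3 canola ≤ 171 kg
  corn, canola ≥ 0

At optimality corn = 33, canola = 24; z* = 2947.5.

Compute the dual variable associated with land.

7

Check each constraint at x*: land 189/189 (tight); seed budget 162/180 (slack 18); fertilizer 171/171 (tight).
Slack constraints have shadow price 0 (complementary slackness).
From A_Bᵀ y = c: 5·y_land + 3·y_fertilizer = 63.5; 1·y_land + 3·y_fertilizer = 35.5.
→ y_land = 7 and y_fertilizer = 9.5.
Shadow price of land = 7.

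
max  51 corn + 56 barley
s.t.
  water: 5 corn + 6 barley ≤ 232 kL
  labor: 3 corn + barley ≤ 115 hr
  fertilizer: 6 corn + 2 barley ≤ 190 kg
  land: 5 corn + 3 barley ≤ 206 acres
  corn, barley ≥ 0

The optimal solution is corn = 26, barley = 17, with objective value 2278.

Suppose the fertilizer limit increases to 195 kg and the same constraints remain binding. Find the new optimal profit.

2283

Binding: water and fertilizer. Non-binding: labor (20 unused), land (25 unused).
Slack constraints have shadow price 0 (complementary slackness).
Dual feasibility on the basic columns requires 5·y_water + 6·y_fertilizer = 51, 6·y_water + 2·y_fertilizer = 56.
→ y_water = 9 and y_fertilizer = 1.
Δz = y_fertilizer·Δb = 1 × (5) = 5, so new z* = 2278 + 5 = 2283.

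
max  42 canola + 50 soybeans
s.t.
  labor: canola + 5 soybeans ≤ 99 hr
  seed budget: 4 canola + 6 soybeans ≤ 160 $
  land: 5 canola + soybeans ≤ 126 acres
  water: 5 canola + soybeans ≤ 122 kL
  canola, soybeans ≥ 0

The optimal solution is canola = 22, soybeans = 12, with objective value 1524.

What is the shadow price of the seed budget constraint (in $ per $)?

8

Binding: seed budget and water. Non-binding: labor (17 unused), land (4 unused).
Since labor, land are not tight, their duals are 0.
From A_Bᵀ y = c: 4·y_seed budget + 5·y_water = 42; 6·y_seed budget + 1·y_water = 50.
This yields shadow prices y_seed budget = 8, y_water = 2.
Shadow price of seed budget = 8.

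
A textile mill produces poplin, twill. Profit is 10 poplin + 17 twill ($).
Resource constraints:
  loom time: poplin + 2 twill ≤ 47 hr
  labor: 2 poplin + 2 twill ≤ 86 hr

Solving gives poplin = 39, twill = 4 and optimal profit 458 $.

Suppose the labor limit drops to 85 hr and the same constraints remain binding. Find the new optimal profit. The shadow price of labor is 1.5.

456.5

Δb = -1, so new z* = 458 + (1.5)·(-1) = 458 − 1.5 = 456.5.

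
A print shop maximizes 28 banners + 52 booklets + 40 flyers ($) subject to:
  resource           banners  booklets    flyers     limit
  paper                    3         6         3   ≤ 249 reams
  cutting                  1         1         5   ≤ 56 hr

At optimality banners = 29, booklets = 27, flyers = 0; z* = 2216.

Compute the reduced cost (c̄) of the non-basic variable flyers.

-4

Check each constraint at x*: paper 249/249 (tight); cutting 56/56 (tight).
Dual feasibility on the basic columns requires 3·y_paper + 1·y_cutting = 28, 6·y_paper + 1·y_cutting = 52.
Solving: y_paper = 8, y_cutting = 4.
Reduced cost of flyers: c₃ − yᵀa₃ = 40 − (8·3 + 4·5) = 40 − 44 = -4.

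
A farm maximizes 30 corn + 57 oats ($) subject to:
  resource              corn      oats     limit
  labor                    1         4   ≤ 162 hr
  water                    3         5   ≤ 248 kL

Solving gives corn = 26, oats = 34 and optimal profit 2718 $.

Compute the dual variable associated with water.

Check each constraint at x*: labor 162/162 (tight); water 248/248 (tight).
The binding rows give the dual system: 1·y_labor + 3·y_water = 30 and 4·y_labor + 5·y_water = 57.
This yields shadow prices y_labor = 3, y_water = 9.
Shadow price of water = 9.

9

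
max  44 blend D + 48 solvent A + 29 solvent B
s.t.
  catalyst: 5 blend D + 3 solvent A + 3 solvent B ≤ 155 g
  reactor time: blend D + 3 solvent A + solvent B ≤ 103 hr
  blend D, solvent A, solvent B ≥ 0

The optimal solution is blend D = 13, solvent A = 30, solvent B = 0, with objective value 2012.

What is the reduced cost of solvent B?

Both catalyst and reactor time are binding at x*.
Dual feasibility on the basic columns requires 5·y_catalyst + 1·y_reactor time = 44, 3·y_catalyst + 3·y_reactor time = 48.
→ y_catalyst = 7 and y_reactor time = 9.
Reduced cost of solvent B: c₃ − yᵀa₃ = 29 − (7·3 + 9·1) = 29 − 30 = -1.

-1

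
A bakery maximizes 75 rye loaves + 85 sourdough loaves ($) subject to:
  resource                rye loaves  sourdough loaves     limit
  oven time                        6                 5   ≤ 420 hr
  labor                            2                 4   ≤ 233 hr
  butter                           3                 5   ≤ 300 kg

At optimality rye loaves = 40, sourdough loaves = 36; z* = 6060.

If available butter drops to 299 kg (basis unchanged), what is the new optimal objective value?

6051

At the optimum: oven time uses 420 of 420 (binding); labor uses 224 of 233 (slack = 9); butter uses 300 of 300 (binding).
By complementary slackness, y = 0 for the non-binding constraint.
Dual feasibility on the basic columns requires 6·y_oven time + 3·y_butter = 75, 5·y_oven time + 5·y_butter = 85.
This yields shadow prices y_oven time = 8, y_butter = 9.
Δz = y_butter·Δb = 9 × (-1) = -9, so new z* = 6060 − 9 = 6051.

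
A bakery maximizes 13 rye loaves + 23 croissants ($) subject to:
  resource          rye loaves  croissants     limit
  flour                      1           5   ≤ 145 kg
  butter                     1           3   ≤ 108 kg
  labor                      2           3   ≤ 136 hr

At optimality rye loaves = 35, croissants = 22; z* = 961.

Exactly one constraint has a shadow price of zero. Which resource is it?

butter

flour: 145/145 (binding)
butter: 101/108 (slack 7)
labor: 136/136 (binding)
By complementary slackness, a constraint with positive slack has shadow price 0 → butter.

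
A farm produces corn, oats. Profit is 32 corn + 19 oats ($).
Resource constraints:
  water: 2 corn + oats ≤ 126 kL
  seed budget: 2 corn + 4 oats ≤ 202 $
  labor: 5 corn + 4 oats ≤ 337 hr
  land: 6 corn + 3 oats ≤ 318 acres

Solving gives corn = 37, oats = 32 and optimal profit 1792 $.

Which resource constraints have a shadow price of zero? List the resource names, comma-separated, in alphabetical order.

water: 106/126 (slack 20)
seed budget: 202/202 (binding)
labor: 313/337 (slack 24)
land: 318/318 (binding)
By complementary slackness, a constraint with positive slack has shadow price 0 → labor, water.

labor, water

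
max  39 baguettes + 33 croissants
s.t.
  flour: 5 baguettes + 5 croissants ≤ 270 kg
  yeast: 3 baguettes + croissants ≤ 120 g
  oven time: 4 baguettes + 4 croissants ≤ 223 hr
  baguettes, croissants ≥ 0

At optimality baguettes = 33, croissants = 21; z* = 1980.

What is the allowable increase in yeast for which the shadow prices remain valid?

42

Binding constraints: flour, yeast. The basis is B = [[5,5],[3,1]] with det -10.
Per unit increase in yeast, x* moves by d = (0.5, -0.5).
The basis stays optimal until croissants reaches 0; allowable increase = 42 g.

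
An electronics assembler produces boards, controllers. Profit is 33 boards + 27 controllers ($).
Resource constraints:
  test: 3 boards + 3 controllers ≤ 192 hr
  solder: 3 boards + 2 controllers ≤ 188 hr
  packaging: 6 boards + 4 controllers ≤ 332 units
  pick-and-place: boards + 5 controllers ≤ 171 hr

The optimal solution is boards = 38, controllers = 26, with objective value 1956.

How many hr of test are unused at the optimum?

test used = 3·38 + 3·26 = 192; slack = 192 − 192 = 0.

0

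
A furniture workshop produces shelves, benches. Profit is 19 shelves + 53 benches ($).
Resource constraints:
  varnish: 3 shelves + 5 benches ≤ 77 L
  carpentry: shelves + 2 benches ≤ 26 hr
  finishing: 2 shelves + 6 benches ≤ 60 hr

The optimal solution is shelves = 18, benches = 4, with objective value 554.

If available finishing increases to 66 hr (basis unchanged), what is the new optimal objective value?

Binding: carpentry and finishing. Non-binding: varnish (3 unused).
Since varnish is not tight, its dual is 0.
From A_Bᵀ y = c: 1·y_carpentry + 2·y_finishing = 19; 2·y_carpentry + 6·y_finishing = 53.
This yields shadow prices y_carpentry = 4, y_finishing = 7.5.
Δz = y_finishing·Δb = 7.5 × (6) = 45, so new z* = 554 + 45 = 599.

599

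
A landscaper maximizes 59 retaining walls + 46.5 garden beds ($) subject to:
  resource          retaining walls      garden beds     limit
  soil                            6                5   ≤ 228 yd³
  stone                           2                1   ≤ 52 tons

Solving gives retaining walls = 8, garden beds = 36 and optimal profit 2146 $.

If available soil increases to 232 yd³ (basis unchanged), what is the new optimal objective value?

Both soil and stone are binding at x*.
Dual feasibility on the basic columns requires 6·y_soil + 2·y_stone = 59, 5·y_soil + 1·y_stone = 46.5.
Solving: y_soil = 8.5, y_stone = 4.
Δz = y_soil·Δb = 8.5 × (4) = 34, so new z* = 2146 + 34 = 2180.

2180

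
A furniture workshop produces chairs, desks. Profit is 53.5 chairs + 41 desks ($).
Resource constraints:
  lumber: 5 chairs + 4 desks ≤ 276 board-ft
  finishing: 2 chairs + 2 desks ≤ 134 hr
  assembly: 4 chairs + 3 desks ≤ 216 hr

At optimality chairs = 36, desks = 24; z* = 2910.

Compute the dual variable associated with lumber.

Binding: lumber and assembly. Non-binding: finishing (14 unused).
Slack constraints have shadow price 0 (complementary slackness).
The binding rows give the dual system: 5·y_lumber + 4·y_assembly = 53.5 and 4·y_lumber + 3·y_assembly = 41.
This yields shadow prices y_lumber = 3.5, y_assembly = 9.
Shadow price of lumber = 3.5.

3.5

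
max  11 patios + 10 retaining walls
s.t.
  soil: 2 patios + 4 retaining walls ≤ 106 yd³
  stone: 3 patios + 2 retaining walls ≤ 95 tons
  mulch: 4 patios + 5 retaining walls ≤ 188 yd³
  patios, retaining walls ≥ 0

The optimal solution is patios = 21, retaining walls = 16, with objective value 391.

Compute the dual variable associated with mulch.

Check each constraint at x*: soil 106/106 (tight); stone 95/95 (tight); mulch 164/188 (slack 24).
By complementary slackness, y = 0 for the non-binding constraint.
The binding rows give the dual system: 2·y_soil + 3·y_stone = 11 and 4·y_soil + 2·y_stone = 10.
Solving: y_soil = 1, y_stone = 3.
Shadow price of mulch = 0.

0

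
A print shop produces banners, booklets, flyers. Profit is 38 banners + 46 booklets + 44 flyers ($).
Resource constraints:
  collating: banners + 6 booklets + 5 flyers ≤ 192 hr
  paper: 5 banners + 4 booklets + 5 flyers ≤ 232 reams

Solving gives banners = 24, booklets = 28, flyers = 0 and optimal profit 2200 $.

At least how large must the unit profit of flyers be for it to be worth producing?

50

Both collating and paper are binding at x*.
The binding rows give the dual system: 1·y_collating + 5·y_paper = 38 and 6·y_collating + 4·y_paper = 46.
Solving: y_collating = 3, y_paper = 7.
flyers enters the basis when its profit ≥ yᵀa₃ = 3·5 + 7·5 = 50.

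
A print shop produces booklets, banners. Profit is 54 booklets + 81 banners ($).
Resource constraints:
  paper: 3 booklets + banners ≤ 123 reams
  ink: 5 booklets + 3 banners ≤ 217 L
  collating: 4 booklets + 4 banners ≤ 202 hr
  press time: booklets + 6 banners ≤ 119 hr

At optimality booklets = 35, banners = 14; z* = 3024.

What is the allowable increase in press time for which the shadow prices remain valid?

Binding constraints: ink, press time. The basis is B = [[5,3],[1,6]] with det 27.
Per unit increase in press time, x* moves by d = (-0.1111, 0.1852).
The basis stays optimal until collating becomes binding; allowable increase = 20.25 hr.

20.25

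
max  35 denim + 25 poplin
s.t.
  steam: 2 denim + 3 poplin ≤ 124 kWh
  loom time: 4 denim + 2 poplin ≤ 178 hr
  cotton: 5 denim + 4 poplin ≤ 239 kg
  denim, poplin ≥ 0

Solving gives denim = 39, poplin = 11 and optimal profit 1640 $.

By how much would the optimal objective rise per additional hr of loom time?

2.5

Check each constraint at x*: steam 111/124 (slack 13); loom time 178/178 (tight); cotton 239/239 (tight).
Slack constraints have shadow price 0 (complementary slackness).
Dual feasibility on the basic columns requires 4·y_loom time + 5·y_cotton = 35, 2·y_loom time + 4·y_cotton = 25.
This yields shadow prices y_loom time = 2.5, y_cotton = 5.
Shadow price of loom time = 2.5.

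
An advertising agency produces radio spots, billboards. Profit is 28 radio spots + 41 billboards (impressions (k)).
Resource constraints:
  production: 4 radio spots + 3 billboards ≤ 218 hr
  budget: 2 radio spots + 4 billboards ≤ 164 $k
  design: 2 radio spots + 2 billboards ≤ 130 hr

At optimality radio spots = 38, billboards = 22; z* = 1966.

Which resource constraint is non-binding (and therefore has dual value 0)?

production: 218/218 (binding)
budget: 164/164 (binding)
design: 120/130 (slack 10)
By complementary slackness, a constraint with positive slack has shadow price 0 → design.

design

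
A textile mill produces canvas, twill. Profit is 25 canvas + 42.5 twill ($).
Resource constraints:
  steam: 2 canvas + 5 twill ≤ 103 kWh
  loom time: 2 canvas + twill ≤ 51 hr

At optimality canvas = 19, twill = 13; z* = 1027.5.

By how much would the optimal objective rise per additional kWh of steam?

7.5

Both steam and loom time are binding at x*.
The binding rows give the dual system: 2·y_steam + 2·y_loom time = 25 and 5·y_steam + 1·y_loom time = 42.5.
→ y_steam = 7.5 and y_loom time = 5.
Shadow price of steam = 7.5.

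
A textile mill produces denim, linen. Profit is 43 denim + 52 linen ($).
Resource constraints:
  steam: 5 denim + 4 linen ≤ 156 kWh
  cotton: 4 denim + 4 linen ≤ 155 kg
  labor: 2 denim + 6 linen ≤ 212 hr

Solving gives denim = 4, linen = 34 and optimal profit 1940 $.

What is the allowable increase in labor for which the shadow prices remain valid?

16.5

Binding constraints: steam, labor. The basis is B = [[5,4],[2,6]] with det 22.
Per unit increase in labor, x* moves by d = (-0.1818, 0.2273).
The basis stays optimal until cotton becomes binding; allowable increase = 16.5 hr.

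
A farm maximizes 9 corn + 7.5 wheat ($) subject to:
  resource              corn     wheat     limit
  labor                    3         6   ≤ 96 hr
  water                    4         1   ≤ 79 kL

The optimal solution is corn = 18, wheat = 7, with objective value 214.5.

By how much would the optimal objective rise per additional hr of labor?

1

At the optimum: labor uses 96 of 96 (binding); water uses 79 of 79 (binding).
The binding rows give the dual system: 3·y_labor + 4·y_water = 9 and 6·y_labor + 1·y_water = 7.5.
Solving: y_labor = 1, y_water = 1.5.
Shadow price of labor = 1.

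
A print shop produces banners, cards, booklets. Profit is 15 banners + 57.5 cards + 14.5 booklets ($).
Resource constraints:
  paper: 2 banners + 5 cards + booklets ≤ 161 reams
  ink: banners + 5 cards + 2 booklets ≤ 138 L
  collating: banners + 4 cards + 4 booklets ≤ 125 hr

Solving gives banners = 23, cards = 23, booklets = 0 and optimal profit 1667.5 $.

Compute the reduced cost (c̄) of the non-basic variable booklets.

Check each constraint at x*: paper 161/161 (tight); ink 138/138 (tight); collating 115/125 (slack 10).
Since collating is not tight, its dual is 0.
The binding rows give the dual system: 2·y_paper + 1·y_ink = 15 and 5·y_paper + 5·y_ink = 57.5.
Solving: y_paper = 3.5, y_ink = 8.
Reduced cost of booklets: c₃ − yᵀa₃ = 14.5 − (3.5·1 + 8·2) = 14.5 − 19.5 = -5.

-5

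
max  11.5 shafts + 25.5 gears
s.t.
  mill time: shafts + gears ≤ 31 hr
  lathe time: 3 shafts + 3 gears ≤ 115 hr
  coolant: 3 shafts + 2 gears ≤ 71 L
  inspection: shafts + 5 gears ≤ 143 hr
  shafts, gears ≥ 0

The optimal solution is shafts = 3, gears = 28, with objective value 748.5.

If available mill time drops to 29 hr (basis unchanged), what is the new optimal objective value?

732.5

Check each constraint at x*: mill time 31/31 (tight); lathe time 93/115 (slack 22); coolant 65/71 (slack 6); inspection 143/143 (tight).
Since lathe time, coolant are not tight, their duals are 0.
From A_Bᵀ y = c: 1·y_mill time + 1·y_inspection = 11.5; 1·y_mill time + 5·y_inspection = 25.5.
This yields shadow prices y_mill time = 8, y_inspection = 3.5.
Δz = y_mill time·Δb = 8 × (-2) = -16, so new z* = 748.5 − 16 = 732.5.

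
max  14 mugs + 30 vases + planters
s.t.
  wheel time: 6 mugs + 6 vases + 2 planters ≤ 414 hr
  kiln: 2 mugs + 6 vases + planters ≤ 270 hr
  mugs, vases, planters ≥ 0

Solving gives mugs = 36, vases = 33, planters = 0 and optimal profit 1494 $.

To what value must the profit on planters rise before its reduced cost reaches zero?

6

Check each constraint at x*: wheel time 414/414 (tight); kiln 270/270 (tight).
Dual feasibility on the basic columns requires 6·y_wheel time + 2·y_kiln = 14, 6·y_wheel time + 6·y_kiln = 30.
This yields shadow prices y_wheel time = 1, y_kiln = 4.
planters enters the basis when its profit ≥ yᵀa₃ = 1·2 + 4·1 = 6.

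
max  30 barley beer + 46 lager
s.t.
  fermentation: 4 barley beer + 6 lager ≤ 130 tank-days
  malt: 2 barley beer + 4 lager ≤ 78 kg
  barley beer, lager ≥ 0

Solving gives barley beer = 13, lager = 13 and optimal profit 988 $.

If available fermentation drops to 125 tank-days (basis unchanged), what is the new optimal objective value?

Check each constraint at x*: fermentation 130/130 (tight); malt 78/78 (tight).
Dual feasibility on the basic columns requires 4·y_fermentation + 2·y_malt = 30, 6·y_fermentation + 4·y_malt = 46.
→ y_fermentation = 7 and y_malt = 1.
Δz = y_fermentation·Δb = 7 × (-5) = -35, so new z* = 988 − 35 = 953.

953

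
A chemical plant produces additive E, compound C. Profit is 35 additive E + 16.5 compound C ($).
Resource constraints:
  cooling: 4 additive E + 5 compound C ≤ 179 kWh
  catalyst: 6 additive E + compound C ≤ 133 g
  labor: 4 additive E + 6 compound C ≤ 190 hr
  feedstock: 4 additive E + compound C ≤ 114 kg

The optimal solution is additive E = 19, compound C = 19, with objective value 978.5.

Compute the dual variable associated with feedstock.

0

Check each constraint at x*: cooling 171/179 (slack 8); catalyst 133/133 (tight); labor 190/190 (tight); feedstock 95/114 (slack 19).
Since cooling, feedstock are not tight, their duals are 0.
Dual feasibility on the basic columns requires 6·y_catalyst + 4·y_labor = 35, 1·y_catalyst + 6·y_labor = 16.5.
This yields shadow prices y_catalyst = 4.5, y_labor = 2.
Shadow price of feedstock = 0.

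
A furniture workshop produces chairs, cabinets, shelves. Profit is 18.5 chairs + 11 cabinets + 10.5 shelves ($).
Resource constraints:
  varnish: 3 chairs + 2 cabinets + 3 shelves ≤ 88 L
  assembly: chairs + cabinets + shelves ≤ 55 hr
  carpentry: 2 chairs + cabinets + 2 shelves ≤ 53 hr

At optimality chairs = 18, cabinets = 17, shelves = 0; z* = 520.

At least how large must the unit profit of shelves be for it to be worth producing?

Binding: varnish and carpentry. Non-binding: assembly (20 unused).
Slack constraints have shadow price 0 (complementary slackness).
The binding rows give the dual system: 3·y_varnish + 2·y_carpentry = 18.5 and 2·y_varnish + 1·y_carpentry = 11.
This yields shadow prices y_varnish = 3.5, y_carpentry = 4.
shelves enters the basis when its profit ≥ yᵀa₃ = 3.5·3 + 4·2 = 18.5.

18.5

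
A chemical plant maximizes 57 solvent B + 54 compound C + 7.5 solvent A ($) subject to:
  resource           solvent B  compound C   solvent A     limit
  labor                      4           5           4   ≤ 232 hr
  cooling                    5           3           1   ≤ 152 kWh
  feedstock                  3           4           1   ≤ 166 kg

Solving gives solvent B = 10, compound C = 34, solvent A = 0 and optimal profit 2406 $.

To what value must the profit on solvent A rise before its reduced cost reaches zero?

Check each constraint at x*: labor 210/232 (slack 22); cooling 152/152 (tight); feedstock 166/166 (tight).
Slack constraints have shadow price 0 (complementary slackness).
From A_Bᵀ y = c: 5·y_cooling + 3·y_feedstock = 57; 3·y_cooling + 4·y_feedstock = 54.
Solving: y_cooling = 6, y_feedstock = 9.
solvent A enters the basis when its profit ≥ yᵀa₃ = 6·1 + 9·1 = 15.

15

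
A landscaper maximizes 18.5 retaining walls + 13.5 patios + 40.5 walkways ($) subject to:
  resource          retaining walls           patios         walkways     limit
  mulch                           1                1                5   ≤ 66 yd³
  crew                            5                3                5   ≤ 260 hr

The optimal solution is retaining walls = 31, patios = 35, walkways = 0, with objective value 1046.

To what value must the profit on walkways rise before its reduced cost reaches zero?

At the optimum: mulch uses 66 of 66 (binding); crew uses 260 of 260 (binding).
From A_Bᵀ y = c: 1·y_mulch + 5·y_crew = 18.5; 1·y_mulch + 3·y_crew = 13.5.
This yields shadow prices y_mulch = 6, y_crew = 2.5.
walkways enters the basis when its profit ≥ yᵀa₃ = 6·5 + 2.5·5 = 42.5.

42.5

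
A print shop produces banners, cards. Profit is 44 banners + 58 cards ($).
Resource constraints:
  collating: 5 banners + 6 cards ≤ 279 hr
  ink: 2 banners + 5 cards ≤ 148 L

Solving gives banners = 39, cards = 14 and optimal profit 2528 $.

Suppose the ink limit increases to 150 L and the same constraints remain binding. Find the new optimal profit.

2532

Both collating and ink are binding at x*.
Dual feasibility on the basic columns requires 5·y_collating + 2·y_ink = 44, 6·y_collating + 5·y_ink = 58.
→ y_collating = 8 and y_ink = 2.
Δz = y_ink·Δb = 2 × (2) = 4, so new z* = 2528 + 4 = 2532.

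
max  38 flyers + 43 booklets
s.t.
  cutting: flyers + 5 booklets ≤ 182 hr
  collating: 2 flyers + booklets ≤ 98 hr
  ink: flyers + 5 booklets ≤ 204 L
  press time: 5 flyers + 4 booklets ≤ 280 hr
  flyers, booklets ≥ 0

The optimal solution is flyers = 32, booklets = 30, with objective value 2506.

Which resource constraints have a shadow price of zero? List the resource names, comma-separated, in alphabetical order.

collating, ink

cutting: 182/182 (binding)
collating: 94/98 (slack 4)
ink: 182/204 (slack 22)
press time: 280/280 (binding)
By complementary slackness, a constraint with positive slack has shadow price 0 → collating, ink.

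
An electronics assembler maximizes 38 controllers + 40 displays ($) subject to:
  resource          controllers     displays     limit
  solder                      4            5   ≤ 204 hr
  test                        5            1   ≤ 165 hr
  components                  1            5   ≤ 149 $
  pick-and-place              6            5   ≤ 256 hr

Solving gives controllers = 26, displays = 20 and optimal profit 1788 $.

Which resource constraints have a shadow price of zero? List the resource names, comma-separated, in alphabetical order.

components, test

solder: 204/204 (binding)
test: 150/165 (slack 15)
components: 126/149 (slack 23)
pick-and-place: 256/256 (binding)
By complementary slackness, a constraint with positive slack has shadow price 0 → components, test.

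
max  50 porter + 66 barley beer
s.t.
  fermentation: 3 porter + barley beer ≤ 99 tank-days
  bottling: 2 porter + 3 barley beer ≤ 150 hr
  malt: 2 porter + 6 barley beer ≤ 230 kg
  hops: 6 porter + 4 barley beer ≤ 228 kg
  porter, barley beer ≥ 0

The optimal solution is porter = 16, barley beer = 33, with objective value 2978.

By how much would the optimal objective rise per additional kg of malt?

Binding: malt and hops. Non-binding: fermentation (18 unused), bottling (19 unused).
Slack constraints have shadow price 0 (complementary slackness).
The binding rows give the dual system: 2·y_malt + 6·y_hops = 50 and 6·y_malt + 4·y_hops = 66.
This yields shadow prices y_malt = 7, y_hops = 6.
Shadow price of malt = 7.

7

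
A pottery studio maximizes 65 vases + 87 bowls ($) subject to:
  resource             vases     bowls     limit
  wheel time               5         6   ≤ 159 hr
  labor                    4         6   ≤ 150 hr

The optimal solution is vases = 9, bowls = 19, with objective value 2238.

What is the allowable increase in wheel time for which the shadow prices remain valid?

28.5

Binding constraints: wheel time, labor. The basis is B = [[5,6],[4,6]] with det 6.
Per unit increase in wheel time, x* moves by d = (1, -0.6667).
The basis stays optimal until bowls reaches 0; allowable increase = 28.5 hr.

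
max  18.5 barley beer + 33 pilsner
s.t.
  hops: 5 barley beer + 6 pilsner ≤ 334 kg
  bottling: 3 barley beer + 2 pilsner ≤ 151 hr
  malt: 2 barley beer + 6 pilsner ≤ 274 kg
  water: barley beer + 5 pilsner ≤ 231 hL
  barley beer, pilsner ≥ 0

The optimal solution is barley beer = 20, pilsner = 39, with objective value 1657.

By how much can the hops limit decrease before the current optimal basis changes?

60

Binding constraints: hops, malt. The basis is B = [[5,6],[2,6]] with det 18.
Per unit decrease in hops, x* moves by d = (-0.3333, 0.1111).
The basis stays optimal until barley beer reaches 0; allowable decrease = 60 kg.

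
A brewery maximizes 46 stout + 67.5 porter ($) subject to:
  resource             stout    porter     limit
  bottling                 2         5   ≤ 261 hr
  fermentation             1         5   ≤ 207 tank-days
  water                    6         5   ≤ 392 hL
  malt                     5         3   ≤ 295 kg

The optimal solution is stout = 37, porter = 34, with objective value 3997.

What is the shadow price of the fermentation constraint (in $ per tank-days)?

7

At the optimum: bottling uses 244 of 261 (slack = 17); fermentation uses 207 of 207 (binding); water uses 392 of 392 (binding); malt uses 287 of 295 (slack = 8).
Slack constraints have shadow price 0 (complementary slackness).
From A_Bᵀ y = c: 1·y_fermentation + 6·y_water = 46; 5·y_fermentation + 5·y_water = 67.5.
Solving: y_fermentation = 7, y_water = 6.5.
Shadow price of fermentation = 7.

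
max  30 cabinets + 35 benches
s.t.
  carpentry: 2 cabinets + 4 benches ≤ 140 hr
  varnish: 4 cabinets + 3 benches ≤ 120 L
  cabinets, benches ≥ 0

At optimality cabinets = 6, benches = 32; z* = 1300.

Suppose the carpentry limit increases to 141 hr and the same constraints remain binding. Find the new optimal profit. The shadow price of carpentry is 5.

Δb = 1, so new z* = 1300 + (5)·(1) = 1300 + 5 = 1305.

1305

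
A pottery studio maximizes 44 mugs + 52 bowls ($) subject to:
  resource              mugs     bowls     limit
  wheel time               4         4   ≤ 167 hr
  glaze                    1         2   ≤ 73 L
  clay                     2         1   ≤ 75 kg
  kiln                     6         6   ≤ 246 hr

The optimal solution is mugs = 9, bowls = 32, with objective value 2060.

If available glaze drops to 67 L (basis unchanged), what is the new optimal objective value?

Check each constraint at x*: wheel time 164/167 (slack 3); glaze 73/73 (tight); clay 50/75 (slack 25); kiln 246/246 (tight).
By complementary slackness, y = 0 for the non-binding constraints.
Dual feasibility on the basic columns requires 1·y_glaze + 6·y_kiln = 44, 2·y_glaze + 6·y_kiln = 52.
→ y_glaze = 8 and y_kiln = 6.
Δz = y_glaze·Δb = 8 × (-6) = -48, so new z* = 2060 − 48 = 2012.

2012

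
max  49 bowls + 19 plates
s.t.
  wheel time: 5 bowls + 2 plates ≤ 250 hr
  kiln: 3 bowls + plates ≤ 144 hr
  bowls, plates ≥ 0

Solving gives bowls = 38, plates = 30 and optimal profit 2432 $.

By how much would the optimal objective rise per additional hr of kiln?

3

Check each constraint at x*: wheel time 250/250 (tight); kiln 144/144 (tight).
The binding rows give the dual system: 5·y_wheel time + 3·y_kiln = 49 and 2·y_wheel time + 1·y_kiln = 19.
→ y_wheel time = 8 and y_kiln = 3.
Shadow price of kiln = 3.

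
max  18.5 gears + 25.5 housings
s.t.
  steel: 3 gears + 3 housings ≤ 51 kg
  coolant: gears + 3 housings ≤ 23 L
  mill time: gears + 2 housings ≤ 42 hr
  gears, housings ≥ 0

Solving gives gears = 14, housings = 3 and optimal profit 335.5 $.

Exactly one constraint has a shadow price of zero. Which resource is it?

steel: 51/51 (binding)
coolant: 23/23 (binding)
mill time: 20/42 (slack 22)
By complementary slackness, a constraint with positive slack has shadow price 0 → mill time.

mill time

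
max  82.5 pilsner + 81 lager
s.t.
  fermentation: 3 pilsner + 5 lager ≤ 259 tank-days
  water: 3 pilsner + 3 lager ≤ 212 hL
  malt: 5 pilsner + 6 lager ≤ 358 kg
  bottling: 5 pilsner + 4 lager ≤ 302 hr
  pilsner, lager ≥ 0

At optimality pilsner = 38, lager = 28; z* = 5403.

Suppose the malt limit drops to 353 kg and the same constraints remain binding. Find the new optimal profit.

5365.5

Check each constraint at x*: fermentation 254/259 (slack 5); water 198/212 (slack 14); malt 358/358 (tight); bottling 302/302 (tight).
Since fermentation, water are not tight, their duals are 0.
Dual feasibility on the basic columns requires 5·y_malt + 5·y_bottling = 82.5, 6·y_malt + 4·y_bottling = 81.
→ y_malt = 7.5 and y_bottling = 9.
Δz = y_malt·Δb = 7.5 × (-5) = -37.5, so new z* = 5403 − 37.5 = 5365.5.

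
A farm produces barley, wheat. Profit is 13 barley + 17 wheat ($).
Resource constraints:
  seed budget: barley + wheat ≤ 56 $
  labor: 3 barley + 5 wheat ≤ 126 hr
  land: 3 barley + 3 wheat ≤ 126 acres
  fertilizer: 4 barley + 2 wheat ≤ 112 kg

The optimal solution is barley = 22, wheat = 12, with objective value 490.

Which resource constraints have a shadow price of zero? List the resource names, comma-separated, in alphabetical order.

seed budget: 34/56 (slack 22)
labor: 126/126 (binding)
land: 102/126 (slack 24)
fertilizer: 112/112 (binding)
By complementary slackness, a constraint with positive slack has shadow price 0 → land, seed budget.

land, seed budget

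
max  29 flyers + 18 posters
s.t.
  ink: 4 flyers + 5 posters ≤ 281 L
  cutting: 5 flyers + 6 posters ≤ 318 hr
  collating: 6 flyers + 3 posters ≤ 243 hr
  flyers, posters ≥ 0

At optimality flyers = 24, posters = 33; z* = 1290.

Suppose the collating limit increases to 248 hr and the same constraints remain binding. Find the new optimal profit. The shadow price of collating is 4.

1310

Δb = 5, so new z* = 1290 + (4)·(5) = 1290 + 20 = 1310.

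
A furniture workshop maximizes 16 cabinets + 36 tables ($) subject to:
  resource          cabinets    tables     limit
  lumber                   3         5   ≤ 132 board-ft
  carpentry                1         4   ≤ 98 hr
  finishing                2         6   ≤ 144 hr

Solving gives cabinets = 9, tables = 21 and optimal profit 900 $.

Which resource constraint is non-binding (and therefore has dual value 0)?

lumber: 132/132 (binding)
carpentry: 93/98 (slack 5)
finishing: 144/144 (binding)
By complementary slackness, a constraint with positive slack has shadow price 0 → carpentry.

carpentry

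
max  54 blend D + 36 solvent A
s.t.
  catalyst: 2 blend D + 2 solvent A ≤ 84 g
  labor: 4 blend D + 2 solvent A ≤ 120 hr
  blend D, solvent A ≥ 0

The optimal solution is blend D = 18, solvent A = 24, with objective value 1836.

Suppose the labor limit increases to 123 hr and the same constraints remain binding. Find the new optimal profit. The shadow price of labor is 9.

1863

Δb = 3, so new z* = 1836 + (9)·(3) = 1836 + 27 = 1863.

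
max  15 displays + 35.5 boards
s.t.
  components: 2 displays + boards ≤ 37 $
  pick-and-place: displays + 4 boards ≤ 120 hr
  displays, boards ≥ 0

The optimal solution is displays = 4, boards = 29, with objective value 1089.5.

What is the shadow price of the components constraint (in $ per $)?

3.5

Both components and pick-and-place are binding at x*.
The binding rows give the dual system: 2·y_components + 1·y_pick-and-place = 15 and 1·y_components + 4·y_pick-and-place = 35.5.
→ y_components = 3.5 and y_pick-and-place = 8.
Shadow price of components = 3.5.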